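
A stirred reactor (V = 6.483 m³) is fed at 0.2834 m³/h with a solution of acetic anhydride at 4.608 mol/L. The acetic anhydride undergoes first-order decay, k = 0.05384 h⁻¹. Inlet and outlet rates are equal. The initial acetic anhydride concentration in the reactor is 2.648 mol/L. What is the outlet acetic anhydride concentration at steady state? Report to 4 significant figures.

2.065 mol/L

V dC/dt = Q(C_in − C) − k V C.
Steady state (dC/dt = 0): C_ss = Q C_in/(Q + kV) = C_in/(1 + kV/Q).
C_ss = 0.2834·4.608/(0.2834 + 0.05384·6.483) = 1.30591/0.632445 = 2.06486 mol/L.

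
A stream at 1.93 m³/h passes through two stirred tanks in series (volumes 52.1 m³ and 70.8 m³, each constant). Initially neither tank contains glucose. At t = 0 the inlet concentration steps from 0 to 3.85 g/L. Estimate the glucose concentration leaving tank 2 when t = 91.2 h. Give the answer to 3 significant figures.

Each tank obeys Vᵢ dCᵢ/dt = Q(Cᵢ₋₁ − Cᵢ), so τᵢ = Vᵢ/Q.
τ₁ = 52.1/1.93 = 26.995 h; τ₂ = 70.8/1.93 = 36.684 h.
Solving the cascade with C₁(0)=C₂(0)=0 gives C₂(t) = C_in[1 − (τ₁ e^(−t/τ₁) − τ₂ e^(−t/τ₂))/(τ₁ − τ₂)].
At t = 91.2: e^(−t/τ₁) = 0.034101, e^(−t/τ₂) = 0.083234.
C₂ = 3.85·[1 − (26.995·0.034101 − 36.684·0.083234)/(-9.6891)] = 3.85·0.77988 = 3.0025 g/L.

3.00 g/L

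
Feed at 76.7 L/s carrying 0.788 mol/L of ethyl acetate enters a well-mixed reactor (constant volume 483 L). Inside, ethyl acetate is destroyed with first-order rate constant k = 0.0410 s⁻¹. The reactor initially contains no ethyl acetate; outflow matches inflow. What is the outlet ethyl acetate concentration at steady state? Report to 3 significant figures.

0.626 mol/L

Species balance: V dC/dt = Q C_in − Q C − k V C.
Steady state (dC/dt = 0): C_ss = Q C_in/(Q + kV) = C_in/(1 + kV/Q).
C_ss = 76.7·0.788/(76.7 + 0.0410·483) = 60.440/96.503 = 0.62630 mol/L.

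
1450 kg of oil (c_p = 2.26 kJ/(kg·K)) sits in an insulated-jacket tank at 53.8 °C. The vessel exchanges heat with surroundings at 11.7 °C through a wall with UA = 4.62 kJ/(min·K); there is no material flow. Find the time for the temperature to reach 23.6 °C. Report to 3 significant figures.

896 min

Energy balance: M c_p dT/dt = −UA(T − T_amb).
τ = M c_p/UA = 709.31 min; T_ss = T_amb = 11.700 °C.
T(t) = T_ss + (T₀ − T_ss)e^(−t/τ); set T = 23.6:
t = −τ ln[(T − T_ss)/(T₀ − T_ss)] = −709.31 · ln(0.28266) = 896.22 min.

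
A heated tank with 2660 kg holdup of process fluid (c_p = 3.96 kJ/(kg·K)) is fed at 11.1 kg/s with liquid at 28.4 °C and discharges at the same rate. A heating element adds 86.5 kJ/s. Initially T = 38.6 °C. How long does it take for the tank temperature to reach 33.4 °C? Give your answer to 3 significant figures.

M c_p dT/dt = ṁ c_p (T_in − T) + Q̇.
τ = M/ṁ = 239.64 s; T_ss = T_in + Q̇/(ṁ c_p) = 30.368 °C.
T(t) = T_ss + (T₀ − T_ss) e^(−t/τ). Set T = 33.4:
e^(−t/τ) = (33.4 − 30.368)/(38.6 − 30.368) = 0.36833
t = −239.64 · ln(0.36833) = 239.35 s.

239 s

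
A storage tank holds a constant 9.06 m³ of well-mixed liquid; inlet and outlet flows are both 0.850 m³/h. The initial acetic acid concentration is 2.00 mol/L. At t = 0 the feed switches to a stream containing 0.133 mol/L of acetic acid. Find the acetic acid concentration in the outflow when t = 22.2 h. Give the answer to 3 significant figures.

0.366 mol/L

Unsteady species balance (constant V, well mixed): V dC/dt = Q(C_in − C).
So dC/dt = (C_in − C)/τ with τ = V/Q = 9.06/0.850 = 10.659 h.
C approaches C_in exponentially: C(t) = C_in + (C₀ − C_in) e^(−t/τ).
C(22.2) = 0.133 + (2.00 − 0.133)·e^(−22.2/10.659) = 0.133 + (1.8670)·0.12458 = 0.36560 mol/L.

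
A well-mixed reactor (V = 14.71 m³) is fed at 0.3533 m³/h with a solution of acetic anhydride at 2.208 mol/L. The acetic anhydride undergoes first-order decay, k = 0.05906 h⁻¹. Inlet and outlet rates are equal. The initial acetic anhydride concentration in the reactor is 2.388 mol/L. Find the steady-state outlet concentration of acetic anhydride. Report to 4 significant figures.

0.6383 mol/L

Species balance: V dC/dt = Q C_in − Q C − k V C.
At steady state: 0 = Q C_in − (Q + kV) C_ss, so C_ss = Q C_in/(Q + kV).
C_ss = 0.3533·2.208/(0.3533 + 0.05906·14.71) = 0.780086/1.22207 = 0.638331 mol/L.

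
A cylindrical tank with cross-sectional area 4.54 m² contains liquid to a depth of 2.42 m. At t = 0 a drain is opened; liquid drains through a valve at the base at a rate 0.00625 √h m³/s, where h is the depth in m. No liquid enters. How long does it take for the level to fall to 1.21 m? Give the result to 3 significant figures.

With no inflow, A dh/dt = −0.00625 √h.
Separate and integrate: 2(√h − √h₀) = −(0.00625/A) t.
t = 2A(√h₀ − √h)/0.00625 = 2·4.54·(√2.42 − √1.21)/0.00625
  = 9.0800 × (1.5556 − 1.1000) / 0.00625 = 661.95 s.

662 s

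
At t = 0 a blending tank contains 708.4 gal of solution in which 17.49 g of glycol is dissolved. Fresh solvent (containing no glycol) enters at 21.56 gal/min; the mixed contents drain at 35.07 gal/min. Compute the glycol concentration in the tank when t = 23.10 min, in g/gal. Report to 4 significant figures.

0.009772 g/gal

Let m(t) be the amount of glycol. Volume: V(t) = V₀ + (Q_in − Q_out) t = 708.4 − 13.5100 t; V(23.10) = 396.319 gal.
No glycol enters, so dm/dt = −Q_out · (m/V).
Separate: dm/m = −Q_out dt/V(t) ⇒ ln(m/m₀) = −(Q_out/(Q_in−Q_out)) ln(V/V₀).
m = m₀ (V₀/V)^(Q_out/(Q_in−Q_out)) = 17.49 × (708.4/396.319)^(-2.59585) = 3.87282 g.
C = m/V = 3.87282/396.319 = 0.00977199 g/gal.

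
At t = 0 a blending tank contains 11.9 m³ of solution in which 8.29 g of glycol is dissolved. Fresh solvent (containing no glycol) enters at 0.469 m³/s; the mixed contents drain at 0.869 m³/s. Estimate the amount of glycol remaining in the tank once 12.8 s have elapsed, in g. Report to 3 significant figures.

Let m(t) be the amount of glycol. Volume: V(t) = V₀ + (Q_in − Q_out) t = 11.9 − 0.40000 t; V(12.8) = 6.7800 m³.
Species balance (pure solvent in): dm/dt = −Q_out · m/V(t).
Separate: dm/m = −Q_out dt/V(t) ⇒ ln(m/m₀) = −(Q_out/(Q_in−Q_out)) ln(V/V₀).
m = m₀ (V₀/V)^(Q_out/(Q_in−Q_out)) = 8.29 × (11.9/6.7800)^(-2.1725) = 2.4422 g.

2.44 g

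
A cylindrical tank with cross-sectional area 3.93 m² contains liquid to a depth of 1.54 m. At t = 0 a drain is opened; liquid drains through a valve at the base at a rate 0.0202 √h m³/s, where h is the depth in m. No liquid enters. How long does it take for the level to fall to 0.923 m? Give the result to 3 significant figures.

109 s

A dh/dt = −Q_out = −0.0202 √h.
∫ h^(−1/2) dh = −(0.0202/A) ∫ dt, giving 2√h = 2√h₀ − (0.0202/A) t.
t = 2A(√h₀ − √h)/0.0202 = 2·3.93·(√1.54 − √0.923)/0.0202
  = 7.8600 × (1.2410 − 0.96073) / 0.0202 = 109.04 s.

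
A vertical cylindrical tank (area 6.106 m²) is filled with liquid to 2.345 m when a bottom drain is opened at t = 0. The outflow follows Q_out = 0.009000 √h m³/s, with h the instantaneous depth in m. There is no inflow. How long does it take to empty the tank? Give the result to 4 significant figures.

A dh/dt = −Q_out = −0.009000 √h.
∫ h^(−1/2) dh = −(0.009000/A) ∫ dt, giving 2√h = 2√h₀ − (0.009000/A) t.
Tank is empty when √h = 0: t_empty = 2A√h₀/0.009000.
t_empty = 2·6.106·√2.345/0.009000 = 12.2120·1.53134/0.009000 = 2077.86 s.

2078 s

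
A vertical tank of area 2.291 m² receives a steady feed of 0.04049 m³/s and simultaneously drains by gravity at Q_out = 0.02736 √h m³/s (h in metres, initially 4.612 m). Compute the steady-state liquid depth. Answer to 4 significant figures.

2.190 m

A dh/dt = Q_in − 0.02736 √h. Steady state requires inflow = outflow:
Q_in = 0.02736 √h_ss ⇒ √h_ss = 0.04049/0.02736 = 1.47990.
h_ss = 1.47990² = 2.19010 m. (Since h₀ = 4.612 m > h_ss, the level will fall toward this value.)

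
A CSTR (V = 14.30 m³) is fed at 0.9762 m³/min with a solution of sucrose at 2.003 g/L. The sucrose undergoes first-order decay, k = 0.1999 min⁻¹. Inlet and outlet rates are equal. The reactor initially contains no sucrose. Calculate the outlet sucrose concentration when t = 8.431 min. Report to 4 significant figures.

Species balance: V dC/dt = Q C_in − Q C − k V C.
This is linear with rate a = Q/V + k = 0.268166 min⁻¹.
C_ss = Q C_in/(Q + kV) = 0.509895 g/L; C(t) = C_ss + (C₀ − C_ss) e^(−a t).
C(8.431) = 0.509895 + (-0.509895)·e^(−0.268166·8.431) = 0.509895 + (-0.509895)·0.104256 = 0.456735 g/L.

0.4567 g/L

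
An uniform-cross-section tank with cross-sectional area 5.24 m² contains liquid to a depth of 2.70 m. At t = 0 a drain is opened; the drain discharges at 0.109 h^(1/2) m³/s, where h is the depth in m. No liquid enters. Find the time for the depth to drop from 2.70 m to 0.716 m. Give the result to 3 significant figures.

76.6 s

A dh/dt = −Q_out = −0.109 √h.
Separate and integrate: 2(√h − √h₀) = −(0.109/A) t.
t = 2A(√h₀ − √h)/0.109 = 2·5.24·(√2.70 − √0.716)/0.109
  = 10.480 × (1.6432 − 0.84617) / 0.109 = 76.629 s.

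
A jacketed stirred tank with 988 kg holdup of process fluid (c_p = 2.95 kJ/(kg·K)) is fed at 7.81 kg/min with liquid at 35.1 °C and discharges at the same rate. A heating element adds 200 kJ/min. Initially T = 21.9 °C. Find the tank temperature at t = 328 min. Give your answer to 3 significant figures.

Energy balance: M c_p dT/dt = ṁ c_p (T_in − T) + 200.
τ = M/ṁ = 126.50 min; T_ss = T_in + Q̇/(ṁ c_p) = 35.1 + 200/(7.81·2.95) = 43.781 °C.
This is linear first-order; T(t) = T_ss + (T₀ − T_ss) e^(−t/τ).
T(328) = 43.781 + (-21.881)·e^(−328/126.50) = 43.781 + (-21.881)·0.074811 = 42.144 °C.

42.1 °C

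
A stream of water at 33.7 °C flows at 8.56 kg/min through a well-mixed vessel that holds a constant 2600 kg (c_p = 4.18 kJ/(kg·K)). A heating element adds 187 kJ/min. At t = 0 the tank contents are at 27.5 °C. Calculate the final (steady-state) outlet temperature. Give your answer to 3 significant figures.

First-law balance (no shaft work): M c_p dT/dt = ṁ c_p (T_in − T) + 187.
At steady state dT/dt = 0 ⇒ T_ss = T_in + Q̇/(ṁ c_p) = 33.7 + 187/(8.56·4.18) = 38.926 °C.

38.9 °C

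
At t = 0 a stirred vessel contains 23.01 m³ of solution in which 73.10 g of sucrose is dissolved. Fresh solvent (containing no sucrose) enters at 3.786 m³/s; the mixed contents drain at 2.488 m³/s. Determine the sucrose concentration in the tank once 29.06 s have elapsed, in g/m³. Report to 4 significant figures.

Total volume: dV/dt = Q_in − Q_out = 1.29800 m³/s, so V(t) = 23.01 + 1.29800 t and V(29.06) = 60.7299 m³.
Species balance (pure solvent in): dm/dt = −Q_out · m/V(t).
Separate: dm/m = −Q_out dt/V(t) ⇒ ln(m/m₀) = −(Q_out/(Q_in−Q_out)) ln(V/V₀).
m = m₀ (V₀/V)^(Q_out/(Q_in−Q_out)) = 73.10 × (23.01/60.7299)^(1.91680) = 11.3767 g.
C = m/V = 11.3767/60.7299 = 0.187332 g/m³.

0.1873 g/m³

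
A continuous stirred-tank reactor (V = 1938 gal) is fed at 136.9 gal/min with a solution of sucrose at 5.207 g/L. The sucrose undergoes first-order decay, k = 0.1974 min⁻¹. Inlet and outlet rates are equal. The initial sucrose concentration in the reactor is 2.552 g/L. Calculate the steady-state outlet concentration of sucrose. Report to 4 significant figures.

1.372 g/L

Accumulation = in − out − consumed: V dC/dt = Q C_in − Q C − k V C.
Steady state (dC/dt = 0): C_ss = Q C_in/(Q + kV) = C_in/(1 + kV/Q).
C_ss = 136.9·5.207/(136.9 + 0.1974·1938) = 712.838/519.461 = 1.37226 g/L.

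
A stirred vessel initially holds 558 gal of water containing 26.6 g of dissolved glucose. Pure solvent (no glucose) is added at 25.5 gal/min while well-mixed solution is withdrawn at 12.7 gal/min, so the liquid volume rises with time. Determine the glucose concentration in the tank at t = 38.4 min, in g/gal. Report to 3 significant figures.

Total volume: dV/dt = Q_in − Q_out = 12.800 gal/min, so V(t) = 558 + 12.800 t and V(38.4) = 1049.5 gal.
No glucose enters, so dm/dt = −Q_out · (m/V).
dm/m = −Q_out dt/(V₀ + 12.800 t); integrating gives ln(m/m₀) = −(Q_out/(Q_in−Q_out)) ln(V/V₀).
m = m₀ (V₀/V)^(Q_out/(Q_in−Q_out)) = 26.6 × (558/1049.5)^(0.99219) = 14.212 g.
C = m/V = 14.212/1049.5 = 0.013542 g/gal.

0.0135 g/gal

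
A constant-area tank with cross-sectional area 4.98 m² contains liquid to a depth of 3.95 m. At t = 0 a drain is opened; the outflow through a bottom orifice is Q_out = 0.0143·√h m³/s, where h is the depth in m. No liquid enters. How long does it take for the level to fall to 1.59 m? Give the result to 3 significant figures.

506 s

A dh/dt = −Q_out = −0.0143 √h.
This is separable: 2 d(√h)/dt = −0.0143/A, so √h = √h₀ − (0.0143/(2A)) t.
t = 2A(√h₀ − √h)/0.0143 = 2·4.98·(√3.95 − √1.59)/0.0143
  = 9.9600 × (1.9875 − 1.2610) / 0.0143 = 506.02 s.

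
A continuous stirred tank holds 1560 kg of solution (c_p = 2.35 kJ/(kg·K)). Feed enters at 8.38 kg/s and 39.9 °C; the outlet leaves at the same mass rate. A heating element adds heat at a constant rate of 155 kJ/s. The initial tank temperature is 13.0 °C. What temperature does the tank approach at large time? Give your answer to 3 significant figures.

47.8 °C

Heat balance on the well-mixed liquid: M c_p dT/dt = ṁ c_p (T_in − T) + 155.
At steady state dT/dt = 0 ⇒ T_ss = T_in + Q̇/(ṁ c_p) = 39.9 + 155/(8.38·2.35) = 47.771 °C.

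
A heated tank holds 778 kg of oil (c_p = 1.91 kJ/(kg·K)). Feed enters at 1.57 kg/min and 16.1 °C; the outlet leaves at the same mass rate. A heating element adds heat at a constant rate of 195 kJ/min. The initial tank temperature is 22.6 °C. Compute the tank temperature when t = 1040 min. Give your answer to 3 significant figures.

M c_p dT/dt = ṁ c_p (T_in − T) + Q̇.
Rearrange: dT/dt = (T_ss − T)/τ with τ = M/ṁ = 495.54 min and T_ss = T_in + Q̇/(ṁ c_p) = 81.128 °C.
T approaches T_ss exponentially: T(t) = T_ss + (T₀ − T_ss) e^(−t/τ).
T(1040) = 81.128 + (-58.528)·e^(−1040/495.54) = 81.128 + (-58.528)·0.12261 = 73.952 °C.

74.0 °C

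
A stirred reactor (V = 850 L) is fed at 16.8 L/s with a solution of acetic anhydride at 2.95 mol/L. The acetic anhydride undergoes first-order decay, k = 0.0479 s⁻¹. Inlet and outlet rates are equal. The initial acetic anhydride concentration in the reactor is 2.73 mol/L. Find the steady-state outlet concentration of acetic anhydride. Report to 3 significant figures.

0.862 mol/L

V dC/dt = Q(C_in − C) − k V C.
At steady state: 0 = Q C_in − (Q + kV) C_ss, so C_ss = Q C_in/(Q + kV).
C_ss = 16.8·2.95/(16.8 + 0.0479·850) = 49.560/57.515 = 0.86169 mol/L.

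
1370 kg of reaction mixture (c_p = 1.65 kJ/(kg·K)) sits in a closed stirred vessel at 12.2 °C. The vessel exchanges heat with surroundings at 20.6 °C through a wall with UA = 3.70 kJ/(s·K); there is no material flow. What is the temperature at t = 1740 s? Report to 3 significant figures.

20.1 °C

M c_p dT/dt = −UA(T − T_amb).
dT/dt = (T_ss − T)/τ with T_ss = T_amb = 20.600 °C, τ = M c_p/UA = 1370·1.65/3.70 = 610.95 s.
T approaches T_ss exponentially: T(t) = T_ss + (T₀ − T_ss) e^(−t/τ).
T(1740) = 20.600 + (-8.4000)·0.057958 = 20.113 °C.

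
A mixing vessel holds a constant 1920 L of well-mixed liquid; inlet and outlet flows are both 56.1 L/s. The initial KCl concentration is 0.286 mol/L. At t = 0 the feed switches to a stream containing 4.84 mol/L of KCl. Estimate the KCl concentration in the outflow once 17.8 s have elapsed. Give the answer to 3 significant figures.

2.13 mol/L

Accumulation = in − out for the solute gives V dC/dt = Q(C_in − C).
So dC/dt = (C_in − C)/τ with τ = V/Q = 1920/56.1 = 34.225 s.
This is linear first-order; C(t) = C_in + (C₀ − C_in) e^(−t/τ).
C(17.8) = 4.84 + (0.286 − 4.84)·e^(−17.8/34.225) = 4.84 + (-4.5540)·0.59446 = 2.1328 mol/L.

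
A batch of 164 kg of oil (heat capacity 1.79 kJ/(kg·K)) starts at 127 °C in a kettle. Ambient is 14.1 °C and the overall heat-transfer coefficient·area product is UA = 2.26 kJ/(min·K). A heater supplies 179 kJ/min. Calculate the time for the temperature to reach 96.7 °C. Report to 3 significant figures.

298 min

First-law balance (no shaft work): M c_p dT/dt = −UA(T − T_amb) + Q̇.
τ = M c_p/UA = 129.89 min; T_ss = T_amb + Q̇/UA = 14.1 + 179/2.26 = 93.304 °C.
T(t) = T_ss + (T₀ − T_ss)e^(−t/τ); set T = 96.7:
t = −τ ln[(T − T_ss)/(T₀ − T_ss)] = −129.89 · ln(0.10080) = 298.06 min.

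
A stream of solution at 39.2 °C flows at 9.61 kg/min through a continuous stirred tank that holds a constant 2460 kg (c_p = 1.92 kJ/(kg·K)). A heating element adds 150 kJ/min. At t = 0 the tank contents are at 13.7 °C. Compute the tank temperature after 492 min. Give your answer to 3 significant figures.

42.4 °C

M c_p dT/dt = ṁ c_p (T_in − T) + Q̇.
τ = M/ṁ = 255.98 min; T_ss = T_in + Q̇/(ṁ c_p) = 39.2 + 150/(9.61·1.92) = 47.330 °C.
T approaches T_ss exponentially: T(t) = T_ss + (T₀ − T_ss) e^(−t/τ).
T(492) = 47.330 + (-33.630)·e^(−492/255.98) = 47.330 + (-33.630)·0.14631 = 42.409 °C.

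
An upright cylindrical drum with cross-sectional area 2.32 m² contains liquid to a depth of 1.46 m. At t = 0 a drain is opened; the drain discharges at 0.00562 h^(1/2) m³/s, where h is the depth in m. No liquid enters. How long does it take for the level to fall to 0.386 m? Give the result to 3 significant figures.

Mass balance (ρ constant): A dh/dt = −0.00562 √h.
This is separable: 2 d(√h)/dt = −0.00562/A, so √h = √h₀ − (0.00562/(2A)) t.
t = 2A(√h₀ − √h)/0.00562 = 2·2.32·(√1.46 − √0.386)/0.00562
  = 4.6400 × (1.2083 − 0.62129) / 0.00562 = 484.65 s.

485 s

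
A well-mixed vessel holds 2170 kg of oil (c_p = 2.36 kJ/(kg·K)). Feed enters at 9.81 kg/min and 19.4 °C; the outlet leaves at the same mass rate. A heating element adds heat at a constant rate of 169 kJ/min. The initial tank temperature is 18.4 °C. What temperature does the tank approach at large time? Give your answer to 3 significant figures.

Energy balance: M c_p dT/dt = ṁ c_p (T_in − T) + 169.
At steady state dT/dt = 0 ⇒ T_ss = T_in + Q̇/(ṁ c_p) = 19.4 + 169/(9.81·2.36) = 26.700 °C.

26.7 °C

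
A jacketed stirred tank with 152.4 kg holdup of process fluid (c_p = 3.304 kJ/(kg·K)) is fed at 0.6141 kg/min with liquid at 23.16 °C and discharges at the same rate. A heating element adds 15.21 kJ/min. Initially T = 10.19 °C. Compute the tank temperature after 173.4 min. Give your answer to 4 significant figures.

First-law balance (no shaft work): M c_p dT/dt = ṁ c_p (T_in − T) + 15.21.
Rearrange: dT/dt = (T_ss − T)/τ with τ = M/ṁ = 248.168 min and T_ss = T_in + Q̇/(ṁ c_p) = 30.6564 °C.
Solution: T(t) = T_ss + (T₀ − T_ss) e^(−t/τ).
T(173.4) = 30.6564 + (-20.4664)·e^(−173.4/248.168) = 30.6564 + (-20.4664)·0.497221 = 20.4800 °C.

20.48 °C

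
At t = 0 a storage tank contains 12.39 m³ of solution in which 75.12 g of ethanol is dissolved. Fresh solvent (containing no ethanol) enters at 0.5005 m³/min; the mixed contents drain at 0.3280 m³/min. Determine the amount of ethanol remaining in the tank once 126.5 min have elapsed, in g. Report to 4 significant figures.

10.89 g

Let m(t) be the amount of ethanol. Volume: V(t) = V₀ + (Q_in − Q_out) t = 12.39 + 0.172500 t; V(126.5) = 34.2112 m³.
Solute balance: dm/dt = 0 − Q_out C = −Q_out m/V(t).
dm/m = −Q_out dt/(V₀ + 0.172500 t); integrating gives ln(m/m₀) = −(Q_out/(Q_in−Q_out)) ln(V/V₀).
m = m₀ (V₀/V)^(Q_out/(Q_in−Q_out)) = 75.12 × (12.39/34.2112)^(1.90145) = 10.8901 g.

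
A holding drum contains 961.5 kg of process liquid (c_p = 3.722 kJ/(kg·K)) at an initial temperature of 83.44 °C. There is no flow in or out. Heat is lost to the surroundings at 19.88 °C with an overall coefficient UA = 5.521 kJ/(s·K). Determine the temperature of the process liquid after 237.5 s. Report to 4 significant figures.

63.94 °C

M c_p dT/dt = −UA(T − T_amb).
dT/dt = (T_ss − T)/τ with T_ss = T_amb = 19.8800 °C, τ = M c_p/UA = 961.5·3.722/5.521 = 648.198 s.
T approaches T_ss exponentially: T(t) = T_ss + (T₀ − T_ss) e^(−t/τ).
T(237.5) = 19.8800 + (63.5600)·0.693225 = 63.9414 °C.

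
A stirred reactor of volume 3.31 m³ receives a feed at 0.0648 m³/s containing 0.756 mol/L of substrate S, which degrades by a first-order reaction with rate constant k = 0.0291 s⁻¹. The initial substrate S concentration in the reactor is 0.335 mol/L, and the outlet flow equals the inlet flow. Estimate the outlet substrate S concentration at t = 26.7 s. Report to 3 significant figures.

0.312 mol/L

Species balance: V dC/dt = Q C_in − Q C − k V C.
dC/dt = (Q/V) C_in − (Q/V + k) C; effective rate a = Q/V + k = 0.019577 + 0.0291 = 0.048677 s⁻¹.
C_ss = Q C_in/(Q + kV) = 0.30405 mol/L; C(t) = C_ss + (C₀ − C_ss) e^(−a t).
C(26.7) = 0.30405 + (0.030950)·e^(−0.048677·26.7) = 0.30405 + (0.030950)·0.27262 = 0.31249 mol/L.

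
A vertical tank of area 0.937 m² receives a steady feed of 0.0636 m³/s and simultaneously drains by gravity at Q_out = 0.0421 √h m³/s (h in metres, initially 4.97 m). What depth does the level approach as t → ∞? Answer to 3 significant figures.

Level balance: A dh/dt = 0.0636 − 0.0421 √h. Setting dh/dt = 0:
Q_in = 0.0421 √h_ss ⇒ √h_ss = 0.0636/0.0421 = 1.5107.
h_ss = 1.5107² = 2.2822 m. (Since h₀ = 4.97 m > h_ss, the level will fall toward this value.)

2.28 m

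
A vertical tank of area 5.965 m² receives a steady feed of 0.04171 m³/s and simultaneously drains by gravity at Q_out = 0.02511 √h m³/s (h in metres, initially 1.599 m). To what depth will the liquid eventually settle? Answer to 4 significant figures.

2.759 m

Volume balance on the tank: A dh/dt = Q_in − 0.02511 √h. At steady state dh/dt = 0:
Q_in = 0.02511 √h_ss ⇒ √h_ss = 0.04171/0.02511 = 1.66109.
h_ss = 1.66109² = 2.75922 m. (Since h₀ = 1.599 m < h_ss, the level will rise toward this value.)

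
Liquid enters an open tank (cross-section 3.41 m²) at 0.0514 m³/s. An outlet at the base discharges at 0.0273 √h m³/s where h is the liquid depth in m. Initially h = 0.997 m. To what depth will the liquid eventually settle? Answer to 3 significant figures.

A dh/dt = Q_in − 0.0273 √h. Steady state requires inflow = outflow:
Q_in = 0.0273 √h_ss ⇒ √h_ss = 0.0514/0.0273 = 1.8828.
h_ss = 1.8828² = 3.5449 m. (Since h₀ = 0.997 m < h_ss, the level will rise toward this value.)

3.54 m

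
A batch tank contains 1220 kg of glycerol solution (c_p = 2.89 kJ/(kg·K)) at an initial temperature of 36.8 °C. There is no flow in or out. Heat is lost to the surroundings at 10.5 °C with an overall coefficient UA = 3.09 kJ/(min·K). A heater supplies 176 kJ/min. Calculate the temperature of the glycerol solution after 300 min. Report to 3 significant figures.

M c_p dT/dt = −UA(T − T_amb) + Q̇.
dT/dt = (T_ss − T)/τ with T_ss = T_amb + Q̇/UA = 10.5 + 176/3.09 = 67.458 °C, τ = M c_p/UA = 1220·2.89/3.09 = 1141.0 min.
This is linear first-order; T(t) = T_ss + (T₀ − T_ss) e^(−t/τ).
T(300) = 67.458 + (-30.658)·0.76880 = 43.888 °C.

43.9 °C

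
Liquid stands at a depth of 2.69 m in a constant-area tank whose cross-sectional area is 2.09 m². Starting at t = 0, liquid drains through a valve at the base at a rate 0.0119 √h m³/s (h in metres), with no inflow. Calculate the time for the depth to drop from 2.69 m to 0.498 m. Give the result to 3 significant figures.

328 s

A dh/dt = −Q_out = −0.0119 √h.
Separate and integrate: 2(√h − √h₀) = −(0.0119/A) t.
t = 2A(√h₀ − √h)/0.0119 = 2·2.09·(√2.69 − √0.498)/0.0119
  = 4.1800 × (1.6401 − 0.70569) / 0.0119 = 328.23 s.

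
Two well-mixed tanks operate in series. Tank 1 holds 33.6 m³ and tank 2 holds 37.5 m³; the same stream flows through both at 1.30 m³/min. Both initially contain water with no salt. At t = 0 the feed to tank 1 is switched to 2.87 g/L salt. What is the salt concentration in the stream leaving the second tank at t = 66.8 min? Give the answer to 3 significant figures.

2.01 g/L

Time constants: τᵢ = Vᵢ/Q for each well-mixed tank.
τ₁ = 33.6/1.30 = 25.846 min; τ₂ = 37.5/1.30 = 28.846 min.
Solving the cascade with C₁(0)=C₂(0)=0 gives C₂(t) = C_in[1 − (τ₁ e^(−t/τ₁) − τ₂ e^(−t/τ₂))/(τ₁ − τ₂)].
At t = 66.8: e^(−t/τ₁) = 0.075432, e^(−t/τ₂) = 0.098694.
C₂ = 2.87·[1 − (25.846·0.075432 − 28.846·0.098694)/(-3.0000)] = 2.87·0.70090 = 2.0116 g/L.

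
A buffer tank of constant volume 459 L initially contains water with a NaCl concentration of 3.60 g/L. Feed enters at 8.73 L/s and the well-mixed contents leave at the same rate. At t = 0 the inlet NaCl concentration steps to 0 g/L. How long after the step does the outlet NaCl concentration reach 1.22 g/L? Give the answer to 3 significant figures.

Species balance: V dC/dt = Q(C_in − C) ⇒ τ = V/Q = 52.577 s.
C(t) = C_in + (C₀ − C_in) e^(−t/τ). Set C = 1.22 and solve for t:
e^(−t/τ) = (C − C_in)/(C₀ − C_in) = (1.22 − 0)/(3.60 − 0) = 0.33889
t = −τ ln(…) = 52.577 × 1.0821 = 56.893 s.

56.9 s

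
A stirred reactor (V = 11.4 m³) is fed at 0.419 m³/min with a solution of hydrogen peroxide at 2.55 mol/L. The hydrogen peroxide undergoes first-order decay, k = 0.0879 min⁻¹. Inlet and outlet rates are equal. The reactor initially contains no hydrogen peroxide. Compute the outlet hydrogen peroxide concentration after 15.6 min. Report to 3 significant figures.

Species balance: V dC/dt = Q C_in − Q C − k V C.
This is linear with rate a = Q/V + k = 0.12465 min⁻¹.
C_ss = Q C_in/(Q + kV) = 0.75187 mol/L; C(t) = C_ss + (C₀ − C_ss) e^(−a t).
C(15.6) = 0.75187 + (-0.75187)·e^(−0.12465·15.6) = 0.75187 + (-0.75187)·0.14304 = 0.64432 mol/L.

0.644 mol/L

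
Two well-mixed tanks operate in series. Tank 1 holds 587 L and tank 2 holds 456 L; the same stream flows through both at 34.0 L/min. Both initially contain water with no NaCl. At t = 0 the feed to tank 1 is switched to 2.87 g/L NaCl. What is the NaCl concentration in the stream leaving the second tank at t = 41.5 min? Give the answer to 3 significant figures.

2.16 g/L

Species balance on tank i: dCᵢ/dt = (Cᵢ₋₁ − Cᵢ)/τᵢ with τᵢ = Vᵢ/Q.
τ₁ = 587/34.0 = 17.265 min; τ₂ = 456/34.0 = 13.412 min.
Solving the cascade with C₁(0)=C₂(0)=0 gives C₂(t) = C_in[1 − (τ₁ e^(−t/τ₁) − τ₂ e^(−t/τ₂))/(τ₁ − τ₂)].
At t = 41.5: e^(−t/τ₁) = 0.090379, e^(−t/τ₂) = 0.045307.
C₂ = 2.87·[1 − (17.265·0.090379 − 13.412·0.045307)/(3.8529)] = 2.87·0.75273 = 2.1603 g/L.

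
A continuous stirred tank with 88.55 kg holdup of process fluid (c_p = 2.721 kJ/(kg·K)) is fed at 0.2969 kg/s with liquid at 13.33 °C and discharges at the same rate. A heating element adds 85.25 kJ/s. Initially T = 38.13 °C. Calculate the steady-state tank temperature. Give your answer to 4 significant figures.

118.9 °C

M c_p dT/dt = ṁ c_p (T_in − T) + Q̇.
At steady state dT/dt = 0 ⇒ T_ss = T_in + Q̇/(ṁ c_p) = 13.33 + 85.25/(0.2969·2.721) = 118.855 °C.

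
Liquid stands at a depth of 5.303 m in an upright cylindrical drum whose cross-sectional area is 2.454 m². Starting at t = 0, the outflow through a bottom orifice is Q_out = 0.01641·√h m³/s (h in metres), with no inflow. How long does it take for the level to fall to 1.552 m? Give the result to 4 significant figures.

316.1 s

With no inflow, A dh/dt = −0.01641 √h.
Separate and integrate: 2(√h − √h₀) = −(0.01641/A) t.
t = 2A(√h₀ − √h)/0.01641 = 2·2.454·(√5.303 − √1.552)/0.01641
  = 4.90800 × (2.30282 − 1.24579) / 0.01641 = 316.143 s.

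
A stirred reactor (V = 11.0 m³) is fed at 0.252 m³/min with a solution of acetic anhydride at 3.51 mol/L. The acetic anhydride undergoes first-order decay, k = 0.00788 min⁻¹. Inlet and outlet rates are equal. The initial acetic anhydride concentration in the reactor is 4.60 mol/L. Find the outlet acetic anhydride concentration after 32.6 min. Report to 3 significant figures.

3.34 mol/L

Species balance: V dC/dt = Q C_in − Q C − k V C.
This is linear with rate a = Q/V + k = 0.030789 min⁻¹.
C_ss = Q C_in/(Q + kV) = 2.6117 mol/L; C(t) = C_ss + (C₀ − C_ss) e^(−a t).
C(32.6) = 2.6117 + (1.9883)·e^(−0.030789·32.6) = 2.6117 + (1.9883)·0.36651 = 3.3404 mol/L.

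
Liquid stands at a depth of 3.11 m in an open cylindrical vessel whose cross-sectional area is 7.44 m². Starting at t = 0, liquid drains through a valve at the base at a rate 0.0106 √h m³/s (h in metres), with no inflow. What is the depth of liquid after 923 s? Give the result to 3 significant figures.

Volume balance on the tank: A dh/dt = −0.0106 √h.
Separate and integrate: 2(√h − √h₀) = −(0.0106/A) t.
√h = √3.11 − 0.0106·923/(2·7.44) = 1.7635 − 0.65751 = 1.1060.
h = 1.1060² = 1.2232 m.

1.22 m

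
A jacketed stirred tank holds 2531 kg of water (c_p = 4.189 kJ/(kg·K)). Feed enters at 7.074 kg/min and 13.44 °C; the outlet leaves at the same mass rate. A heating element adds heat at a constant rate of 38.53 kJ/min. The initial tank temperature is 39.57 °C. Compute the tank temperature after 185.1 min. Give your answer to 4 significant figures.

M c_p dT/dt = ṁ c_p (T_in − T) + Q̇.
Rearrange: dT/dt = (T_ss − T)/τ with τ = M/ṁ = 357.789 min and T_ss = T_in + Q̇/(ṁ c_p) = 14.7402 °C.
T approaches T_ss exponentially: T(t) = T_ss + (T₀ − T_ss) e^(−t/τ).
T(185.1) = 14.7402 + (24.8298)·e^(−185.1/357.789) = 14.7402 + (24.8298)·0.596102 = 29.5413 °C.

29.54 °C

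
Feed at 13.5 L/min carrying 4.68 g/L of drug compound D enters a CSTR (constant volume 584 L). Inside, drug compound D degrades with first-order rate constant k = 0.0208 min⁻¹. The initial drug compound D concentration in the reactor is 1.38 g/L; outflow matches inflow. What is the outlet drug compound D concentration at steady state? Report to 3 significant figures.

V dC/dt = Q(C_in − C) − k V C.
At steady state: 0 = Q C_in − (Q + kV) C_ss, so C_ss = Q C_in/(Q + kV).
C_ss = 13.5·4.68/(13.5 + 0.0208·584) = 63.180/25.647 = 2.4634 g/L.

2.46 g/L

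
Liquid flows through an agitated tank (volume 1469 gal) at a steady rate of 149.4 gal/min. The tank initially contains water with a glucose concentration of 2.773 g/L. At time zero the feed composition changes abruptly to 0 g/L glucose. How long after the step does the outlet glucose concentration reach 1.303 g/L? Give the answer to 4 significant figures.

7.426 min

Unsteady species balance (constant V, well mixed): V dC/dt = Q(C_in − C), so τ = V/Q = 9.83266 min.
C(t) = C_in + (C₀ − C_in) e^(−t/τ). Set C = 1.303 and solve for t:
e^(−t/τ) = (C − C_in)/(C₀ − C_in) = (1.303 − 0)/(2.773 − 0) = 0.469888
t = −τ ln(…) = 9.83266 × 0.755260 = 7.42622 min.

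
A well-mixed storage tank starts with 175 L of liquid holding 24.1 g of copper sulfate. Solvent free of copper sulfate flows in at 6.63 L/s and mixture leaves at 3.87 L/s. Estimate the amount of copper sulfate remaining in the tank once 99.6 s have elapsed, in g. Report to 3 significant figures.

6.41 g

Total volume: dV/dt = Q_in − Q_out = 2.7600 L/s, so V(t) = 175 + 2.7600 t and V(99.6) = 449.90 L.
Solute balance: dm/dt = 0 − Q_out C = −Q_out m/V(t).
Separate: dm/m = −Q_out dt/V(t) ⇒ ln(m/m₀) = −(Q_out/(Q_in−Q_out)) ln(V/V₀).
m = m₀ (V₀/V)^(Q_out/(Q_in−Q_out)) = 24.1 × (175/449.90)^(1.4022) = 6.4124 g.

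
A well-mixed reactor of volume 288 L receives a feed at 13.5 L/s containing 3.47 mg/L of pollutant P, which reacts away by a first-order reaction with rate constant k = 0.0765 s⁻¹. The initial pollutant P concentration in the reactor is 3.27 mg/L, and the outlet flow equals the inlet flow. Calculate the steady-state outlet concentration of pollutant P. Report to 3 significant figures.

V dC/dt = Q(C_in − C) − k V C.
At steady state: 0 = Q C_in − (Q + kV) C_ss, so C_ss = Q C_in/(Q + kV).
C_ss = 13.5·3.47/(13.5 + 0.0765·288) = 46.845/35.532 = 1.3184 mg/L.

1.32 mg/L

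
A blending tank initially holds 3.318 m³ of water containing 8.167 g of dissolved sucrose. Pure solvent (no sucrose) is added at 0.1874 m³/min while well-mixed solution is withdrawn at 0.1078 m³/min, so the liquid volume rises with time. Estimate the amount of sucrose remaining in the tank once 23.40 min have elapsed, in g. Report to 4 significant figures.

4.467 g

Total volume: dV/dt = Q_in − Q_out = 0.0796000 m³/min, so V(t) = 3.318 + 0.0796000 t and V(23.40) = 5.18064 m³.
Solute balance: dm/dt = 0 − Q_out C = −Q_out m/V(t).
Separate: dm/m = −Q_out dt/V(t) ⇒ ln(m/m₀) = −(Q_out/(Q_in−Q_out)) ln(V/V₀).
m = m₀ (V₀/V)^(Q_out/(Q_in−Q_out)) = 8.167 × (3.318/5.18064)^(1.35427) = 4.46685 g.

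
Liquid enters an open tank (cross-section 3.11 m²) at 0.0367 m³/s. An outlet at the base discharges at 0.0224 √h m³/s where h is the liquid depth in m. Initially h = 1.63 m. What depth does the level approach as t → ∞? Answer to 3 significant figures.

2.68 m

Unsteady balance on liquid volume: A dh/dt = Q_in − 0.0224 √h. At steady state dh/dt = 0:
Q_in = 0.0224 √h_ss ⇒ √h_ss = 0.0367/0.0224 = 1.6384.
h_ss = 1.6384² = 2.6843 m. (Since h₀ = 1.63 m < h_ss, the level will rise toward this value.)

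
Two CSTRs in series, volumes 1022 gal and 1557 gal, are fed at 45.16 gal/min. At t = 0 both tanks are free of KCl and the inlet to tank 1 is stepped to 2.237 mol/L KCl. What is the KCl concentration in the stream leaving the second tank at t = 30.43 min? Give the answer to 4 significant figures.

0.6574 mol/L

Time constants: τᵢ = Vᵢ/Q for each well-mixed tank.
τ₁ = 1022/45.16 = 22.6306 min; τ₂ = 1557/45.16 = 34.4774 min.
Tank 1: C₁ = C_in(1 − e^(−t/τ₁)). Tank 2 (τ₁ ≠ τ₂): C₂ = C_in[1 − (τ₁ e^(−t/τ₁) − τ₂ e^(−t/τ₂))/(τ₁ − τ₂)].
At t = 30.43: e^(−t/τ₁) = 0.260634, e^(−t/τ₂) = 0.413703.
C₂ = 2.237·[1 − (22.6306·0.260634 − 34.4774·0.413703)/(-11.8468)] = 2.237·0.293893 = 0.657438 mol/L.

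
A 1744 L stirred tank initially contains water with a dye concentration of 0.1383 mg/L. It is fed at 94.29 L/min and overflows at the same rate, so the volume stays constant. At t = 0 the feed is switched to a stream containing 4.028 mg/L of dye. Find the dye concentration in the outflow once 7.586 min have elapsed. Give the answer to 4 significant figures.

Accumulation = in − out for the solute gives V dC/dt = Q(C_in − C).
Time constant τ = V/Q = 1744/94.29 = 18.4961 min.
C approaches C_in exponentially: C(t) = C_in + (C₀ − C_in) e^(−t/τ).
C(7.586) = 4.028 + (0.1383 − 4.028)·e^(−7.586/18.4961) = 4.028 + (-3.88970)·0.663557 = 1.44696 mg/L.

1.447 mg/L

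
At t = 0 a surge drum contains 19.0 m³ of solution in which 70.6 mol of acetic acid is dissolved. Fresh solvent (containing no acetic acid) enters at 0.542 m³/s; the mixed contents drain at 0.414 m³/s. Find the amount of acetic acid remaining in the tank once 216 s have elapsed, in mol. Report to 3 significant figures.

3.86 mol

Let m(t) be the amount of acetic acid. Volume: V(t) = V₀ + (Q_in − Q_out) t = 19.0 + 0.12800 t; V(216) = 46.648 m³.
Solute balance: dm/dt = 0 − Q_out C = −Q_out m/V(t).
Separate: dm/m = −Q_out dt/V(t) ⇒ ln(m/m₀) = −(Q_out/(Q_in−Q_out)) ln(V/V₀).
m = m₀ (V₀/V)^(Q_out/(Q_in−Q_out)) = 70.6 × (19.0/46.648)^(3.2344) = 3.8649 mol.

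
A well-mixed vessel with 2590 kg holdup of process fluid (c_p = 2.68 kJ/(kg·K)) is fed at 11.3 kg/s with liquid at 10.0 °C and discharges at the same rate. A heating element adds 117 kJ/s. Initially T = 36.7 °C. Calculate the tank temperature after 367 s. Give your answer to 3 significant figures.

18.5 °C

Heat balance on the well-mixed liquid: M c_p dT/dt = ṁ c_p (T_in − T) + 117.
Rearrange: dT/dt = (T_ss − T)/τ with τ = M/ṁ = 229.20 s and T_ss = T_in + Q̇/(ṁ c_p) = 13.863 °C.
T approaches T_ss exponentially: T(t) = T_ss + (T₀ − T_ss) e^(−t/τ).
T(367) = 13.863 + (22.837)·e^(−367/229.20) = 13.863 + (22.837)·0.20166 = 18.469 °C.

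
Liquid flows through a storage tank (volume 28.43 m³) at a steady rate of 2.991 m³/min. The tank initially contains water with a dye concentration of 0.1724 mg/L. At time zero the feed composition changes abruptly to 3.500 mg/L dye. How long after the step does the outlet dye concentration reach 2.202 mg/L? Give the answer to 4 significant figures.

8.948 min

Species balance: V dC/dt = Q(C_in − C) ⇒ τ = V/Q = 9.50518 min.
C(t) = C_in + (C₀ − C_in) e^(−t/τ). Set C = 2.202 and solve for t:
e^(−t/τ) = (C − C_in)/(C₀ − C_in) = (2.202 − 3.500)/(0.1724 − 3.500) = 0.390071
t = −τ ln(…) = 9.50518 × 0.941427 = 8.94843 min.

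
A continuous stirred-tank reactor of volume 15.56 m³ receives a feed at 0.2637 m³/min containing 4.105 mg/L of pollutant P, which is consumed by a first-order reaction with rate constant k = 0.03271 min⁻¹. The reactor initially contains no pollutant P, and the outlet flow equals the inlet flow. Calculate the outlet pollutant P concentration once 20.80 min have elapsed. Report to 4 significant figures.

V dC/dt = Q(C_in − C) − k V C.
This is linear with rate a = Q/V + k = 0.0496573 min⁻¹.
C_ss = Q C_in/(Q + kV) = 1.40098 mg/L; C(t) = C_ss + (C₀ − C_ss) e^(−a t).
C(20.80) = 1.40098 + (-1.40098)·e^(−0.0496573·20.80) = 1.40098 + (-1.40098)·0.355983 = 0.902252 mg/L.

0.9023 mg/L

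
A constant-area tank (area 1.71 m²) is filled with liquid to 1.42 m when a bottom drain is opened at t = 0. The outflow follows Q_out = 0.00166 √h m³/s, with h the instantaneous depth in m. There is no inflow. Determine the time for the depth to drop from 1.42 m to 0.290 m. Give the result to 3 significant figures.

A dh/dt = −Q_out = −0.00166 √h.
∫ h^(−1/2) dh = −(0.00166/A) ∫ dt, giving 2√h = 2√h₀ − (0.00166/A) t.
t = 2A(√h₀ − √h)/0.00166 = 2·1.71·(√1.42 − √0.290)/0.00166
  = 3.4200 × (1.1916 − 0.53852) / 0.00166 = 1345.6 s.

1350 s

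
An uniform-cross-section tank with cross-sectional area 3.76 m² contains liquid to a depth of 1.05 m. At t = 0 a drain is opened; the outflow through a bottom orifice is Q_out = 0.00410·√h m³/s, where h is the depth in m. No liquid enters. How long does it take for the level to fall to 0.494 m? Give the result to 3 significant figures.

590 s

With no inflow, A dh/dt = −0.00410 √h.
This is separable: 2 d(√h)/dt = −0.00410/A, so √h = √h₀ − (0.00410/(2A)) t.
t = 2A(√h₀ − √h)/0.00410 = 2·3.76·(√1.05 − √0.494)/0.00410
  = 7.5200 × (1.0247 − 0.70285) / 0.00410 = 590.31 s.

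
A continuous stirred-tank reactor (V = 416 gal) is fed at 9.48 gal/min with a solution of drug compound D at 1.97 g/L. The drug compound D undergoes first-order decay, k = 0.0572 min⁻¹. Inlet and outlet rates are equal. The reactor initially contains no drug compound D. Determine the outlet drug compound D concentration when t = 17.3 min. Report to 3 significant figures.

0.421 g/L

Species balance: V dC/dt = Q C_in − Q C − k V C.
This is linear with rate a = Q/V + k = 0.079988 min⁻¹.
C_ss = Q C_in/(Q + kV) = 0.56125 g/L; C(t) = C_ss + (C₀ − C_ss) e^(−a t).
C(17.3) = 0.56125 + (-0.56125)·e^(−0.079988·17.3) = 0.56125 + (-0.56125)·0.25062 = 0.42058 g/L.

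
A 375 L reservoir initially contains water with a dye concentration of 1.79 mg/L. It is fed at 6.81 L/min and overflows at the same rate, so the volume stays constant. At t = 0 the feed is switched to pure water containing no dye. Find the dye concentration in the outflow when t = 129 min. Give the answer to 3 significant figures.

0.172 mg/L

Unsteady species balance (constant V, well mixed): V dC/dt = Q(C_in − C).
Time constant τ = V/Q = 375/6.81 = 55.066 min.
This is linear first-order; C(t) = C_in + (C₀ − C_in) e^(−t/τ).
C(129) = 0 + (1.79 − 0)·e^(−129/55.066) = 0 + (1.7900)·0.096074 = 0.17197 mg/L.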